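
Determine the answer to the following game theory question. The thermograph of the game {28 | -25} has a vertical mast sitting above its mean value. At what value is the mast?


Game = {28 | -25}, a switch {a | b} with numbers a > b.
Its thermograph has left wall a - t and right wall b + t, which meet at t = (a - b)/2, where both equal (a + b)/2. So the mast (mean value) is at (a + b)/2.
Mean = (28 + (-25))/2 = 3/2 = 3/2

3/2


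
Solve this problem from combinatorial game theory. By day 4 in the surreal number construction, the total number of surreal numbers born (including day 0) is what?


Day 0: {|} = 0 is born. Count = 1.
Day n: the number of surreal numbers born by day n is 2^(n+1) - 1.
By day 0: 2^1 - 1 = 1
By day 1: 2^2 - 1 = 3
By day 2: 2^3 - 1 = 7
By day 3: 2^4 - 1 = 15
By day 4: 2^5 - 1 = 31
By day 4: 31 surreal numbers.

31


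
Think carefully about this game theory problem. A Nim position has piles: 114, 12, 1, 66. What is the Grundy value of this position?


We need the XOR (exclusive or) of all pile sizes.
After XOR-ing pile 1 (size 114): 0 XOR 114 = 114
After XOR-ing pile 2 (size 12): 114 XOR 12 = 126
After XOR-ing pile 3 (size 1): 126 XOR 1 = 127
After XOR-ing pile 4 (size 66): 127 XOR 66 = 61
The Nim-value of this position is 61.

61


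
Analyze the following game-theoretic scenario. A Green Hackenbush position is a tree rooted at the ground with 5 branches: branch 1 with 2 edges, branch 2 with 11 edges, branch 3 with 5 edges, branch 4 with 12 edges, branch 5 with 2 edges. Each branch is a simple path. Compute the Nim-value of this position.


The tree has 5 branches from the ground vertex.
In Green Hackenbush, the Nim-value of a simple path of length k is k.
Branch 1: length 2, Nim-value = 2
Branch 2: length 11, Nim-value = 11
Branch 3: length 5, Nim-value = 5
Branch 4: length 12, Nim-value = 12
Branch 5: length 2, Nim-value = 2
Total Nim-value = XOR of all branch values:
0 XOR 2 = 2
2 XOR 11 = 9
9 XOR 5 = 12
12 XOR 12 = 0
0 XOR 2 = 2
Nim-value of the tree = 2

2


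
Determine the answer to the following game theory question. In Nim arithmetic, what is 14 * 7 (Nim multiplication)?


Nim multiplication is bilinear over XOR: (u XOR v) * w = (u*w) XOR (v*w).
So we split each operand into its bit components and XOR the pairwise Nim products.
14 = 2 + 4 + 8 (as XOR of powers of 2).
7 = 1 + 2 + 4 (as XOR of powers of 2).
Using the standard Nim-product table on single bits:
  2*2 = 3,   2*4 = 8,   2*8 = 12,
  4*4 = 6,   4*8 = 11,  8*8 = 13,
and  1*x = x (identity), k*l = l*k (commutative).
Pairwise Nim products:
  2 * 1 = 2
  2 * 2 = 3
  2 * 4 = 8
  4 * 1 = 4
  4 * 2 = 8
  4 * 4 = 6
  8 * 1 = 8
  8 * 2 = 12
  8 * 4 = 11
XOR them: 2 XOR 3 XOR 8 XOR 4 XOR 8 XOR 6 XOR 8 XOR 12 XOR 11 = 12.
Result: 14 * 7 = 12 (in Nim).

12


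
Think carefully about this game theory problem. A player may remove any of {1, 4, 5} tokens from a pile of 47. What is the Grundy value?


The subtraction set is S = {1, 4, 5}.
G(k) = mex{ G(k - s) : s in S, s <= k }. We compute iteratively: G(0) = 0.
G(1) = mex({0}) = 1
G(2) = mex({1}) = 0
G(3) = mex({0}) = 1
G(4) = mex({0, 1}) = 2
G(5) = mex({0, 1, 2}) = 3
G(6) = mex({0, 1, 3}) = 2
G(7) = mex({0, 1, 2}) = 3
G(8) = mex({1, 2, 3}) = 0
G(9) = mex({0, 2, 3}) = 1
G(10) = mex({1, 2, 3}) = 0
G(11) = mex({0, 2, 3}) = 1
G(12) = mex({0, 1, 3}) = 2
Observe that G(8)..G(12) = 0, 1, 0, 1, 2 repeats G(0)..G(4) = 0, 1, 0, 1, 2.
For k >= max(S) = 5, G(k) is determined by the previous 5 values G(k-5)..G(k-1); a window of 5 consecutive values has recurred shifted by 8, so by induction G(k + 8) = G(k) for all k >= 0: the sequence is periodic from the start with period 8.
One period: G(0..7) = 0, 1, 0, 1, 2, 3, 2, 3.
47 mod 8 = 7, so G(47) = G(7) = 3.

3


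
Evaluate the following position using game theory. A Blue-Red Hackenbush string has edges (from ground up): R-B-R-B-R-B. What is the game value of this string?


Edges (from ground): R-B-R-B-R-B
By Berlekamp's sign-expansion rule, a Blue-Red Hackenbush stalk has the value of the surreal number whose sign sequence is the edge sequence with B -> + and R -> -.
Sign sequence: -+-+-+
Trace the sign expansion in the surreal number tree, starting from 0:
Edge 1: R (sign -) -> bounds (-inf, 0), value = -1
Edge 2: B (sign +) -> bounds (-1, 0), value = -1/2
Edge 3: R (sign -) -> bounds (-1, -1/2), value = -3/4
Edge 4: B (sign +) -> bounds (-3/4, -1/2), value = -5/8
Edge 5: R (sign -) -> bounds (-3/4, -5/8), value = -11/16
Edge 6: B (sign +) -> bounds (-11/16, -5/8), value = -21/32
Game value = -21/32

-21/32


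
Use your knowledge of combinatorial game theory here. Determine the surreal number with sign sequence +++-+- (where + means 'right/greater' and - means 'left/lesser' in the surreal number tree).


Sign expansion: +++-+-
Rule: track bounds (lo, hi), initially (-inf, +inf). On '+', the current value becomes lo and we move to the simplest number in (value, hi): value + 1 if hi = +inf, otherwise the midpoint (value + hi)/2. On '-', the current value becomes hi and we move to value - 1 if lo = -inf, otherwise the midpoint (lo + value)/2.
Start at 0.
Step 1: sign = +, move right. Bounds: (0, +inf). Value = 1
Step 2: sign = +, move right. Bounds: (1, +inf). Value = 2
Step 3: sign = +, move right. Bounds: (2, +inf). Value = 3
Step 4: sign = -, move left. Bounds: (2, 3). Value = 5/2
Step 5: sign = +, move right. Bounds: (5/2, 3). Value = 11/4
Step 6: sign = -, move left. Bounds: (5/2, 11/4). Value = 21/8
The surreal number with sign expansion +++-+- is 21/8.

21/8


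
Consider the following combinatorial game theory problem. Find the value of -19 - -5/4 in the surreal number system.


x = -19, y = -5/4
Converting to common denominator: 4
x = -76/4, y = -5/4
x - y = -19 - -5/4 = -71/4

-71/4


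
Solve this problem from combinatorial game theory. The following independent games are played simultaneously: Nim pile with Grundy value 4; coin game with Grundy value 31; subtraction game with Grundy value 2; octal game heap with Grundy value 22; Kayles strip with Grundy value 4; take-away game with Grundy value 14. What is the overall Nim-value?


By the Sprague-Grundy theorem, the Grundy value of a sum of games is the XOR of individual Grundy values.
Nim pile: Grundy value = 4. Running XOR: 0 XOR 4 = 4
coin game: Grundy value = 31. Running XOR: 4 XOR 31 = 27
subtraction game: Grundy value = 2. Running XOR: 27 XOR 2 = 25
octal game heap: Grundy value = 22. Running XOR: 25 XOR 22 = 15
Kayles strip: Grundy value = 4. Running XOR: 15 XOR 4 = 11
take-away game: Grundy value = 14. Running XOR: 11 XOR 14 = 5
The combined Grundy value is 5.

5


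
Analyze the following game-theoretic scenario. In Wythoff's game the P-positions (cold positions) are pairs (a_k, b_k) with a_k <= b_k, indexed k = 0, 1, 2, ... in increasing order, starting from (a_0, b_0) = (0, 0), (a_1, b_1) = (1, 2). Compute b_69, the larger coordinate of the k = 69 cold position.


By Wythoff's theorem, a_k = floor(k * phi) and b_k = floor(k * phi^2) = a_k + k, where phi = (1 + sqrt(5))/2 is the golden ratio.
phi = (1 + sqrt(5))/2 = 1.618034
phi^2 = phi + 1 = 2.618034
k = 69
k * phi^2 = 69 * 2.618034 = 180.644345
b_69 = floor(k * phi^2) = 180 (check: a_69 + k = 111 + 69 = 180)

180


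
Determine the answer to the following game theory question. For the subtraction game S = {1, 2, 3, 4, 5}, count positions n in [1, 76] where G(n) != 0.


Subtraction set S = {1, 2, 3, 4, 5}, so G(n) = n mod 6.
G(n) = 0 when n is a multiple of 6.
Multiples of 6 in [1, 76]: 12
N-positions (nonzero Grundy) = 76 - 12 = 64

64


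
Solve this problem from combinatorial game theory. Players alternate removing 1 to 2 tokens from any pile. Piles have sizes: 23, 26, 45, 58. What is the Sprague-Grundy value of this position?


Subtraction set: {1, 2}
For this subtraction set, G(n) = n mod 3 (period = max + 1 = 3).
Pile 1 (size 23): G(23) = 23 mod 3 = 2
Pile 2 (size 26): G(26) = 26 mod 3 = 2
Pile 3 (size 45): G(45) = 45 mod 3 = 0
Pile 4 (size 58): G(58) = 58 mod 3 = 1
Total Grundy value = XOR of all: 2 XOR 2 XOR 0 XOR 1 = 1

1


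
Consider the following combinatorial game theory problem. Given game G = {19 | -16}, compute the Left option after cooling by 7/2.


Original game: {19 | -16} (a switch {a | b} with a > b).
Cooling by t (for t below the temperature (a - b)/2 = 35/2) taxes each move by t: {a | b} cooled by t is {a - t | b + t}.
Cooling amount: t = 7/2
Cooled Left option: 19 - 7/2 = 31/2
Cooled Right option: -16 + 7/2 = -25/2
Cooled game: {31/2 | -25/2}
Left option = 31/2

31/2


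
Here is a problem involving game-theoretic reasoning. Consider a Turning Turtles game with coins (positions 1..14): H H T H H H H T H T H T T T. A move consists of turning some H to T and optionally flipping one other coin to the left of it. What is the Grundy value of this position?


Coins: H H T H H H H T H T H T T T
Key fact: a single head at position k behaves exactly like a Nim heap of size k (turning it to T and optionally flipping a coin at j < k corresponds to moving the heap from k to j, or to 0), and heads combine as a disjunctive sum (two heads at the same place would cancel, matching j XOR j = 0). So the Nim-value is the XOR of the 1-indexed positions of the heads.
Face-up positions (1-indexed): [1, 2, 4, 5, 6, 7, 9, 11]
XOR 0 with 1: 0 XOR 1 = 1
XOR 1 with 2: 1 XOR 2 = 3
XOR 3 with 4: 3 XOR 4 = 7
XOR 7 with 5: 7 XOR 5 = 2
XOR 2 with 6: 2 XOR 6 = 4
XOR 4 with 7: 4 XOR 7 = 3
XOR 3 with 9: 3 XOR 9 = 10
XOR 10 with 11: 10 XOR 11 = 1
Nim-value = 1

1


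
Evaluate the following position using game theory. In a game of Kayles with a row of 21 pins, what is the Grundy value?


Kayles: a move removes 1 or 2 adjacent pins from a contiguous row.
Removing pins from a row of k leaves two independent rows (a, b) with a + b = k - 1 (one pin) or a + b = k - 2 (two pins); an end removal gives a = 0.
By Sprague-Grundy, G(k) = mex{ G(a) XOR G(b) } over all these splits. G(0) = 0.
G(1): splits (0,0):0^0=0 -> mex({0}) = 1
G(2): splits (0,1):0^1=1 (0,0):0^0=0 -> mex({0, 1}) = 2
G(3): splits (0,2):0^2=2 (1,1):1^1=0 (0,1):0^1=1 -> mex({0, 1, 2}) = 3
G(4): splits (0,3):0^3=3 (1,2):1^2=3 (0,2):0^2=2 (1,1):1^1=0 -> mex({0, 2, 3}) = 1
G(5): splits (0,4):0^1=1 (1,3):1^3=2 (2,2):2^2=0 (0,3):0^3=3 (1,2):1^2=3 -> mex({0, 1, 2, 3}) = 4
G(6) = mex({0, 1, 2, 4}) = 3
G(7) = mex({0, 1, 3, 4, 5}) = 2
G(8) = mex({0, 2, 3, 5, 6}) = 1
G(9) = mex({0, 1, 2, 3, 6, 7}) = 4
G(10) = mex({0, 1, 3, 4, 5, 7}) = 2
G(11) = mex({0, 1, 2, 3, 4, 5}) = 6
G(12) = mex({0, 1, 2, 3, 5, 6, 7}) = 4
G(13) = mex({0, 2, 3, 4, 6, 7}) = 1
G(14) = mex({0, 1, 4, 5, 6, 7}) = 2
G(15) = mex({0, 1, 2, 3, 4, 5, 6}) = 7
G(16) = mex({0, 2, 3, 5, 6, 7}) = 1
G(17) = mex({0, 1, 2, 3, 5, 6, 7}) = 4
G(18) = mex({0, 1, 2, 4, 5, 6}) = 3
G(19) = mex({0, 1, 3, 4, 5, 7}) = 2
G(20) = mex({0, 2, 3, 4, 5, 6, 7}) = 1
G(21) = mex({0, 1, 2, 3, 5, 6, 7}) = 4
Therefore G(21) = 4.

4


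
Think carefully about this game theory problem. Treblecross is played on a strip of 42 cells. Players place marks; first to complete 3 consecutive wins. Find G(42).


Treblecross: place X on empty cells; 3-in-a-row wins.
Playing within two cells of an existing X lets the opponent win at once, so sensible play treats the cells i-2..i+2 around each X as dead. The player left with no safe cell loses, so this is a normal-play take-away game on strips of safe cells.
Placing X at cell i (0-indexed) of a strip of k safe cells leaves independent strips of sizes max(0, i-2) and max(0, k-i-3). Hence G(k) = mex{ G(max(0,i-2)) XOR G(max(0,k-i-3)) : 0 <= i < k }, with G(0) = 0.
G(1): splits (0,0):0^0=0 -> mex({0}) = 1
G(2): splits (0,0):0^0=0 -> mex({0}) = 1
G(3): splits (0,0):0^0=0 -> mex({0}) = 1
G(4): splits (0,1):0^1=1 (0,0):0^0=0 -> mex({0, 1}) = 2
G(5): splits (0,2):0^1=1 (0,1):0^1=1 (0,0):0^0=0 -> mex({0, 1}) = 2
G(6) = mex({1}) = 0
G(7) = mex({0, 1, 2}) = 3
G(8) = mex({0, 1, 2}) = 3
G(9) = mex({0, 2}) = 1
G(10) = mex({0, 2, 3}) = 1
G(11) = mex({0, 3}) = 1
G(12) = mex({1, 3}) = 0
G(13) = mex({0, 1, 2, 3}) = 4
G(14) = mex({0, 1, 2}) = 3
G(15) = mex({0, 1, 2}) = 3
G(16) = mex({0, 1, 2, 4}) = 3
G(17) = mex({0, 1, 3, 4}) = 2
G(18) = mex({0, 1, 3, 4}) = 2
G(19) = mex({0, 1, 3, 5}) = 2
G(20) = mex({0, 1, 2, 3, 5}) = 4
G(21) = mex({0, 1, 2, 3, 5}) = 4
G(22) = mex({1, 2, 6}) = 0
G(23) = mex({0, 1, 2, 3, 4, 6}) = 5
G(24) = mex({0, 1, 2, 3, 4}) = 5
G(25) = mex({0, 1, 3, 4, 7}) = 2
G(26) = mex({0, 1, 3, 4, 5, 7}) = 2
G(27) = mex({0, 1, 3, 5}) = 2
G(28) = mex({0, 1, 2, 5}) = 3
G(29) = mex({0, 1, 2, 4, 5, 6}) = 3
G(30) = mex({1, 2, 4, 6}) = 0
G(31) = mex({0, 1, 2, 3, 4, 6}) = 5
G(32) = mex({1, 2, 3, 4, 7}) = 0
G(33) = mex({0, 3, 7}) = 1
G(34) = mex({0, 2, 3, 5, 7}) = 1
G(35) = mex({0, 2, 3, 5, 6}) = 1
G(36) = mex({0, 1, 2, 5, 6}) = 3
G(37) = mex({0, 1, 2, 4, 5, 6}) = 3
G(38) = mex({0, 1, 2, 4}) = 3
G(39) = mex({0, 1, 2, 3, 4, 7}) = 5
G(40) = mex({0, 1, 2, 3, 4, 5, 7}) = 6
G(41) = mex({0, 1, 2, 3, 5, 7}) = 4
G(42) = mex({0, 1, 2, 3, 5, 6, 7}) = 4
Therefore G(42) = 4.

4


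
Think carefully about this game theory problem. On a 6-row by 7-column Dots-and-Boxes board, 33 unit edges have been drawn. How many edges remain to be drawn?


Grid: 6 x 7 boxes, i.e. 7 rows and 8 columns of dots.
Horizontal edges: (rows + 1) * cols = 7 * 7 = 49
Vertical edges: rows * (cols + 1) = 6 * 8 = 48
Total edges: 49 + 48 = 97
Edges drawn: 33
Remaining: 97 - 33 = 64

64


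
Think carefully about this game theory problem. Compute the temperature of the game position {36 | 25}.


The game is {36 | 25}, a switch {a | b} with numbers a > b.
Cooling {a | b} by t gives {a - t | b + t}, which stops being hot when a - t = b + t, i.e. at t = (a - b)/2. So the temperature of a switch is (a - b)/2.
Temperature = (Left option - Right option) / 2
= (36 - (25)) / 2
= 11 / 2
= 11/2

11/2


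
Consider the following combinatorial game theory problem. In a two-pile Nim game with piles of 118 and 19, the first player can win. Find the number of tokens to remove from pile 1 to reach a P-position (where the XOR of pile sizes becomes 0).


Piles: 118 and 19
Current XOR: 118 XOR 19 = 101 (non-zero, so this is an N-position).
To make the XOR zero, we need to find a move that balances the piles.
For pile 1 (size 118): target = 118 XOR 101 = 19
We reduce pile 1 from 118 to 19.
Tokens removed: 118 - 19 = 99
Verification: 19 XOR 19 = 0

99


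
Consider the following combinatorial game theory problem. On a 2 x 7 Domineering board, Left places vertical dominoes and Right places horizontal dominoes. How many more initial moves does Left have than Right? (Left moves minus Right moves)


Board is 2 x 7 (rows x cols).
Left (vertical) placements: (rows-1) * cols = 1 * 7 = 7
Right (horizontal) placements: rows * (cols-1) = 2 * 6 = 12
Advantage = Left - Right = 7 - 12 = -5

-5


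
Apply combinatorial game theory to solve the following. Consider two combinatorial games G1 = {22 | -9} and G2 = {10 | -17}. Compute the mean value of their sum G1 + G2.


G1 = {22 | -9}, G2 = {10 | -17}
Each is a switch {a | b} with numbers a > b; its mean value is (a + b)/2, and mean value is additive over game sums: m(G1 + G2) = m(G1) + m(G2).
Mean of G1 = (22 + (-9))/2 = 13/2 = 13/2
Mean of G2 = (10 + (-17))/2 = -7/2 = -7/2
Mean of G1 + G2 = 13/2 + -7/2 = 3

3


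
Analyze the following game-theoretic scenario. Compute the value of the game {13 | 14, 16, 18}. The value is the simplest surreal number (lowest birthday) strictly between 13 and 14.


Left options: {13}, max = 13
Right options: {14, 16, 18}, min = 14
All options are numbers and max(Left) < min(Right), so by the simplicity theorem the value is the simplest (earliest-born) number strictly between 13 and 14.
No integer lies strictly between 13 and 14, so the value is the dyadic rational m/2^k in the interval with the smallest k (then m odd); search k = 1, 2, ...:
Denominator 2: 27/2 lies strictly between 13 and 14 -- found.
The simplest number in the interval is 27/2.
Game value = 27/2

27/2


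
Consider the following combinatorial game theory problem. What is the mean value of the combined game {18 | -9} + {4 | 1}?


G1 = {18 | -9}, G2 = {4 | 1}
Each is a switch {a | b} with numbers a > b; its mean value is (a + b)/2, and mean value is additive over game sums: m(G1 + G2) = m(G1) + m(G2).
Mean of G1 = (18 + (-9))/2 = 9/2 = 9/2
Mean of G2 = (4 + (1))/2 = 5/2 = 5/2
Mean of G1 + G2 = 9/2 + 5/2 = 7

7


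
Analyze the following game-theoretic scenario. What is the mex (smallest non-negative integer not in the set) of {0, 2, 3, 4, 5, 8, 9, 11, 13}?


Set = {0, 2, 3, 4, 5, 8, 9, 11, 13}
0 is in the set.
1 is NOT in the set. This is the mex.
mex = 1

1


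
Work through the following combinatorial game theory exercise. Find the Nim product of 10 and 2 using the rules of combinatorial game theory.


Nim multiplication is bilinear over XOR: (u XOR v) * w = (u*w) XOR (v*w).
So we split each operand into its bit components and XOR the pairwise Nim products.
10 = 2 + 8 (as XOR of powers of 2).
2 = 2 (as XOR of powers of 2).
Using the standard Nim-product table on single bits:
  2*2 = 3,   2*4 = 8,   2*8 = 12,
  4*4 = 6,   4*8 = 11,  8*8 = 13,
and  1*x = x (identity), k*l = l*k (commutative).
Pairwise Nim products:
  2 * 2 = 3
  8 * 2 = 12
XOR them: 3 XOR 12 = 15.
Result: 10 * 2 = 15 (in Nim).

15


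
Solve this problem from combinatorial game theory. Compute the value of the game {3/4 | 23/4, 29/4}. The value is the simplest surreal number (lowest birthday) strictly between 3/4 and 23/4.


Left options: {3/4}, max = 3/4
Right options: {23/4, 29/4}, min = 23/4
All options are numbers and max(Left) < min(Right), so by the simplicity theorem the value is the simplest (earliest-born) number strictly between 3/4 and 23/4.
Integers 1 through 5 all lie strictly between 3/4 and 23/4.
Among integers, the simplest (lowest birthday = smallest |n|; 0 is born on day 0, +-n on day n) is 1.
No non-integer in the interval can be simpler: if x is a non-integer in the interval, then floor(x) or ceil(x) also lies in the interval (the interval contains an integer), and both are proper prefixes of x's sign expansion, i.e. born earlier. So the game value is 1.
Game value = 1

1


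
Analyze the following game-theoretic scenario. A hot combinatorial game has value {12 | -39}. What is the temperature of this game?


The game is {12 | -39}, a switch {a | b} with numbers a > b.
Cooling {a | b} by t gives {a - t | b + t}, which stops being hot when a - t = b + t, i.e. at t = (a - b)/2. So the temperature of a switch is (a - b)/2.
Temperature = (Left option - Right option) / 2
= (12 - (-39)) / 2
= 51 / 2
= 51/2

51/2


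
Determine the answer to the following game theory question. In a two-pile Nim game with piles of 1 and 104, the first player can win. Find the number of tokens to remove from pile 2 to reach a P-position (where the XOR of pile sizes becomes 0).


Piles: 1 and 104
Current XOR: 1 XOR 104 = 105 (non-zero, so this is an N-position).
To make the XOR zero, we need to find a move that balances the piles.
For pile 2 (size 104): target = 104 XOR 105 = 1
We reduce pile 2 from 104 to 1.
Tokens removed: 104 - 1 = 103
Verification: 1 XOR 1 = 0

103


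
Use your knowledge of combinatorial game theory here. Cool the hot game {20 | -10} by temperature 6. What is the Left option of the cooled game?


Original game: {20 | -10} (a switch {a | b} with a > b).
Cooling by t (for t below the temperature (a - b)/2 = 15) taxes each move by t: {a | b} cooled by t is {a - t | b + t}.
Cooling amount: t = 6
Cooled Left option: 20 - 6 = 14
Cooled Right option: -10 + 6 = -4
Cooled game: {14 | -4}
Left option = 14

14


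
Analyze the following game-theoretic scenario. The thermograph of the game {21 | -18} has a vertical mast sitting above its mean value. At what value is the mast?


Game = {21 | -18}, a switch {a | b} with numbers a > b.
Its thermograph has left wall a - t and right wall b + t, which meet at t = (a - b)/2, where both equal (a + b)/2. So the mast (mean value) is at (a + b)/2.
Mean = (21 + (-18))/2 = 3/2 = 3/2

3/2


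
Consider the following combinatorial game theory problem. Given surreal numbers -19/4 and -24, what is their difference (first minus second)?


x = -19/4, y = -24
Converting to common denominator: 4
x = -19/4, y = -96/4
x - y = -19/4 - -24 = 77/4

77/4


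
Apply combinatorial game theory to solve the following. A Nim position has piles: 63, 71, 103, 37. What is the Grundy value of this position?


We need the XOR (exclusive or) of all pile sizes.
After XOR-ing pile 1 (size 63): 0 XOR 63 = 63
After XOR-ing pile 2 (size 71): 63 XOR 71 = 120
After XOR-ing pile 3 (size 103): 120 XOR 103 = 31
After XOR-ing pile 4 (size 37): 31 XOR 37 = 58
The Nim-value of this position is 58.

58


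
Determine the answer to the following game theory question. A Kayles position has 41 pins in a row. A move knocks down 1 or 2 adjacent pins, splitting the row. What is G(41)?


Kayles: a move removes 1 or 2 adjacent pins from a contiguous row.
Removing pins from a row of k leaves two independent rows (a, b) with a + b = k - 1 (one pin) or a + b = k - 2 (two pins); an end removal gives a = 0.
By Sprague-Grundy, G(k) = mex{ G(a) XOR G(b) } over all these splits. G(0) = 0.
G(1): splits (0,0):0^0=0 -> mex({0}) = 1
G(2): splits (0,1):0^1=1 (0,0):0^0=0 -> mex({0, 1}) = 2
G(3): splits (0,2):0^2=2 (1,1):1^1=0 (0,1):0^1=1 -> mex({0, 1, 2}) = 3
G(4): splits (0,3):0^3=3 (1,2):1^2=3 (0,2):0^2=2 (1,1):1^1=0 -> mex({0, 2, 3}) = 1
G(5): splits (0,4):0^1=1 (1,3):1^3=2 (2,2):2^2=0 (0,3):0^3=3 (1,2):1^2=3 -> mex({0, 1, 2, 3}) = 4
G(6) = mex({0, 1, 2, 4}) = 3
G(7) = mex({0, 1, 3, 4, 5}) = 2
G(8) = mex({0, 2, 3, 5, 6}) = 1
G(9) = mex({0, 1, 2, 3, 6, 7}) = 4
G(10) = mex({0, 1, 3, 4, 5, 7}) = 2
G(11) = mex({0, 1, 2, 3, 4, 5}) = 6
G(12) = mex({0, 1, 2, 3, 5, 6, 7}) = 4
G(13) = mex({0, 2, 3, 4, 6, 7}) = 1
G(14) = mex({0, 1, 4, 5, 6, 7}) = 2
G(15) = mex({0, 1, 2, 3, 4, 5, 6}) = 7
G(16) = mex({0, 2, 3, 5, 6, 7}) = 1
G(17) = mex({0, 1, 2, 3, 5, 6, 7}) = 4
G(18) = mex({0, 1, 2, 4, 5, 6}) = 3
G(19) = mex({0, 1, 3, 4, 5, 7}) = 2
G(20) = mex({0, 2, 3, 4, 5, 6, 7}) = 1
G(21) = mex({0, 1, 2, 3, 5, 6, 7}) = 4
G(22) = mex({0, 1, 2, 3, 4, 5, 7}) = 6
G(23) = mex({0, 1, 2, 3, 4, 5, 6}) = 7
G(24) = mex({0, 1, 2, 3, 5, 6, 7}) = 4
G(25) = mex({0, 2, 3, 4, 6, 7}) = 1
G(26) = mex({0, 1, 3, 4, 5, 6, 7}) = 2
G(27) = mex({0, 1, 2, 3, 4, 5, 6, 7}) = 8
G(28) = mex({0, 1, 2, 3, 4, 6, 7, 8}) = 5
G(29) = mex({0, 1, 2, 3, 5, 6, 7, 8, 9}) = 4
G(30) = mex({0, 1, 2, 3, 4, 5, 6, 9, 10}) = 7
G(31) = mex({0, 1, 3, 4, 5, 7, 10, 11}) = 2
G(32) = mex({0, 2, 3, 4, 5, 6, 7, 9, 11}) = 1
G(33) = mex({0, 1, 2, 3, 4, 5, 6, 7, 9, 12}) = 8
G(34) = mex({0, 1, 2, 3, 4, 5, 7, 8, 11, 12}) = 6
G(35) = mex({0, 1, 2, 3, 4, 5, 6, 8, 9, 10, 11}) = 7
G(36) = mex({0, 1, 2, 3, 5, 6, 7, 9, 10}) = 4
G(37) = mex({0, 2, 3, 4, 6, 7, 9, 10, 11, 12}) = 1
G(38) = mex({0, 1, 3, 4, 5, 6, 7, 9, 10, 11, 12}) = 2
G(39) = mex({0, 1, 2, 4, 5, 6, 7, 9, 10, 12, 14}) = 3
G(40) = mex({0, 2, 3, 4, 6, 7, 11, 12, 14}) = 1
G(41) = mex({0, 1, 2, 3, 5, 6, 7, 9, 10, 11, 12}) = 4
Therefore G(41) = 4.

4


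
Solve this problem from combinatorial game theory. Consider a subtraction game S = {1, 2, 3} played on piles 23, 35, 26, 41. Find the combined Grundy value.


Subtraction set: {1, 2, 3}
For this subtraction set, G(n) = n mod 4 (period = max + 1 = 4).
Pile 1 (size 23): G(23) = 23 mod 4 = 3
Pile 2 (size 35): G(35) = 35 mod 4 = 3
Pile 3 (size 26): G(26) = 26 mod 4 = 2
Pile 4 (size 41): G(41) = 41 mod 4 = 1
Total Grundy value = XOR of all: 3 XOR 3 XOR 2 XOR 1 = 3

3


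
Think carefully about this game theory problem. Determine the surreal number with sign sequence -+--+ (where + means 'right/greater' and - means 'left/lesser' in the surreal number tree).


Sign expansion: -+--+
Rule: track bounds (lo, hi), initially (-inf, +inf). On '+', the current value becomes lo and we move to the simplest number in (value, hi): value + 1 if hi = +inf, otherwise the midpoint (value + hi)/2. On '-', the current value becomes hi and we move to value - 1 if lo = -inf, otherwise the midpoint (lo + value)/2.
Start at 0.
Step 1: sign = -, move left. Bounds: (-inf, 0). Value = -1
Step 2: sign = +, move right. Bounds: (-1, 0). Value = -1/2
Step 3: sign = -, move left. Bounds: (-1, -1/2). Value = -3/4
Step 4: sign = -, move left. Bounds: (-1, -3/4). Value = -7/8
Step 5: sign = +, move right. Bounds: (-7/8, -3/4). Value = -13/16
The surreal number with sign expansion -+--+ is -13/16.

-13/16


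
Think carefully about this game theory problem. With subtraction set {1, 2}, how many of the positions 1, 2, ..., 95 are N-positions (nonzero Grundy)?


Subtraction set S = {1, 2}, so G(n) = n mod 3.
G(n) = 0 when n is a multiple of 3.
Multiples of 3 in [1, 95]: 31
N-positions (nonzero Grundy) = 95 - 31 = 64

64


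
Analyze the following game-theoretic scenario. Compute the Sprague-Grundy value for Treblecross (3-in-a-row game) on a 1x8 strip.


Treblecross: place X on empty cells; 3-in-a-row wins.
Playing within two cells of an existing X lets the opponent win at once, so sensible play treats the cells i-2..i+2 around each X as dead. The player left with no safe cell loses, so this is a normal-play take-away game on strips of safe cells.
Placing X at cell i (0-indexed) of a strip of k safe cells leaves independent strips of sizes max(0, i-2) and max(0, k-i-3). Hence G(k) = mex{ G(max(0,i-2)) XOR G(max(0,k-i-3)) : 0 <= i < k }, with G(0) = 0.
G(1): splits (0,0):0^0=0 -> mex({0}) = 1
G(2): splits (0,0):0^0=0 -> mex({0}) = 1
G(3): splits (0,0):0^0=0 -> mex({0}) = 1
G(4): splits (0,1):0^1=1 (0,0):0^0=0 -> mex({0, 1}) = 2
G(5): splits (0,2):0^1=1 (0,1):0^1=1 (0,0):0^0=0 -> mex({0, 1}) = 2
G(6) = mex({1}) = 0
G(7) = mex({0, 1, 2}) = 3
G(8) = mex({0, 1, 2}) = 3
Therefore G(8) = 3.

3


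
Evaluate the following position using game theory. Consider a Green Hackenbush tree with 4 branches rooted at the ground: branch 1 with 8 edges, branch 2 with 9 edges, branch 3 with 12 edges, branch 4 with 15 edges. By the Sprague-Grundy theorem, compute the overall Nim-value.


The tree has 4 branches from the ground vertex.
In Green Hackenbush, the Nim-value of a simple path of length k is k.
Branch 1: length 8, Nim-value = 8
Branch 2: length 9, Nim-value = 9
Branch 3: length 12, Nim-value = 12
Branch 4: length 15, Nim-value = 15
Total Nim-value = XOR of all branch values:
0 XOR 8 = 8
8 XOR 9 = 1
1 XOR 12 = 13
13 XOR 15 = 2
Nim-value of the tree = 2

2


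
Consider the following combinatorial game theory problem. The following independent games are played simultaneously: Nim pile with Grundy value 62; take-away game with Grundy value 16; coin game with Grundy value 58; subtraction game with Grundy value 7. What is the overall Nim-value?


By the Sprague-Grundy theorem, the Grundy value of a sum of games is the XOR of individual Grundy values.
Nim pile: Grundy value = 62. Running XOR: 0 XOR 62 = 62
take-away game: Grundy value = 16. Running XOR: 62 XOR 16 = 46
coin game: Grundy value = 58. Running XOR: 46 XOR 58 = 20
subtraction game: Grundy value = 7. Running XOR: 20 XOR 7 = 19
The combined Grundy value is 19.

19


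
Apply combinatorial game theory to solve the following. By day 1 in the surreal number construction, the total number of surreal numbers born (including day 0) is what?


Day 0: {|} = 0 is born. Count = 1.
Day n: the number of surreal numbers born by day n is 2^(n+1) - 1.
By day 0: 2^1 - 1 = 1
By day 1: 2^2 - 1 = 3
By day 1: 3 surreal numbers.

3


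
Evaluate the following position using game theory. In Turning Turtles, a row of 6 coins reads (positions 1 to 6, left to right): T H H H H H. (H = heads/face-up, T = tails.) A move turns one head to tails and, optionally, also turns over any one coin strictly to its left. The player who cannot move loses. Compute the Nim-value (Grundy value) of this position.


Coins: T H H H H H
Key fact: a single head at position k behaves exactly like a Nim heap of size k (turning it to T and optionally flipping a coin at j < k corresponds to moving the heap from k to j, or to 0), and heads combine as a disjunctive sum (two heads at the same place would cancel, matching j XOR j = 0). So the Nim-value is the XOR of the 1-indexed positions of the heads.
Face-up positions (1-indexed): [2, 3, 4, 5, 6]
XOR 0 with 2: 0 XOR 2 = 2
XOR 2 with 3: 2 XOR 3 = 1
XOR 1 with 4: 1 XOR 4 = 5
XOR 5 with 5: 5 XOR 5 = 0
XOR 0 with 6: 0 XOR 6 = 6
Nim-value = 6

6


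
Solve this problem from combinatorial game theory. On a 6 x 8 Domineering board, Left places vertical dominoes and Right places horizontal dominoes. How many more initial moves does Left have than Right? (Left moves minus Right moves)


Board is 6 x 8 (rows x cols).
Left (vertical) placements: (rows-1) * cols = 5 * 8 = 40
Right (horizontal) placements: rows * (cols-1) = 6 * 7 = 42
Advantage = Left - Right = 40 - 42 = -2

-2


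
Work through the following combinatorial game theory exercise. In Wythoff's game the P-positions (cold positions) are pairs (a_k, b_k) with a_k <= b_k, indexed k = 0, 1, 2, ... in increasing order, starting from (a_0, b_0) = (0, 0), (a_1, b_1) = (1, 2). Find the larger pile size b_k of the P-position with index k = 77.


By Wythoff's theorem, a_k = floor(k * phi) and b_k = floor(k * phi^2) = a_k + k, where phi = (1 + sqrt(5))/2 is the golden ratio.
phi = (1 + sqrt(5))/2 = 1.618034
phi^2 = phi + 1 = 2.618034
k = 77
k * phi^2 = 77 * 2.618034 = 201.588617
b_77 = floor(k * phi^2) = 201 (check: a_77 + k = 124 + 77 = 201)

201


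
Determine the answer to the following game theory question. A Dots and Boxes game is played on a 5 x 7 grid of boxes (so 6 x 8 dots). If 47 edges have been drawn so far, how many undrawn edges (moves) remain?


Grid: 5 x 7 boxes, i.e. 6 rows and 8 columns of dots.
Horizontal edges: (rows + 1) * cols = 6 * 7 = 42
Vertical edges: rows * (cols + 1) = 5 * 8 = 40
Total edges: 42 + 40 = 82
Edges drawn: 47
Remaining: 82 - 47 = 35

35


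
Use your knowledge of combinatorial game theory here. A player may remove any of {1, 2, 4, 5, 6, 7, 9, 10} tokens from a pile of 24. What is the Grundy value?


The subtraction set is S = {1, 2, 4, 5, 6, 7, 9, 10}.
G(k) = mex{ G(k - s) : s in S, s <= k }. We compute iteratively: G(0) = 0.
G(1) = mex({0}) = 1
G(2) = mex({0, 1}) = 2
G(3) = mex({1, 2}) = 0
G(4) = mex({0, 2}) = 1
G(5) = mex({0, 1}) = 2
G(6) = mex({0, 1, 2}) = 3
G(7) = mex({0, 1, 2, 3}) = 4
G(8) = mex({0, 1, 2, 3, 4}) = 5
G(9) = mex({0, 1, 2, 4, 5}) = 3
G(10) = mex({0, 1, 2, 3, 5}) = 4
G(11) = mex({1, 2, 3, 4}) = 0
G(12) = mex({0, 2, 3, 4, 5}) = 1
G(13) = mex({0, 1, 3, 4, 5}) = 2
G(14) = mex({1, 2, 3, 4, 5}) = 0
G(15) = mex({0, 2, 3, 4, 5}) = 1
G(16) = mex({0, 1, 3, 4}) = 2
G(17) = mex({0, 1, 2, 4, 5}) = 3
G(18) = mex({0, 1, 2, 3, 5}) = 4
G(19) = mex({0, 1, 2, 3, 4}) = 5
G(20) = mex({0, 1, 2, 4, 5}) = 3
Observe that G(11)..G(20) = 0, 1, 2, 0, 1, 2, 3, 4, 5, 3 repeats G(0)..G(9) = 0, 1, 2, 0, 1, 2, 3, 4, 5, 3.
For k >= max(S) = 10, G(k) is determined by the previous 10 values G(k-10)..G(k-1); a window of 10 consecutive values has recurred shifted by 11, so by induction G(k + 11) = G(k) for all k >= 0: the sequence is periodic from the start with period 11.
One period: G(0..10) = 0, 1, 2, 0, 1, 2, 3, 4, 5, 3, 4.
24 mod 11 = 2, so G(24) = G(2) = 2.

2


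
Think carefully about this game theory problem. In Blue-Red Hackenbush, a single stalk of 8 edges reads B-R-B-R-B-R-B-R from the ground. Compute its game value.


Edges (from ground): B-R-B-R-B-R-B-R
By Berlekamp's sign-expansion rule, a Blue-Red Hackenbush stalk has the value of the surreal number whose sign sequence is the edge sequence with B -> + and R -> -.
Sign sequence: +-+-+-+-
Trace the sign expansion in the surreal number tree, starting from 0:
Edge 1: B (sign +) -> bounds (0, +inf), value = 1
Edge 2: R (sign -) -> bounds (0, 1), value = 1/2
Edge 3: B (sign +) -> bounds (1/2, 1), value = 3/4
Edge 4: R (sign -) -> bounds (1/2, 3/4), value = 5/8
Edge 5: B (sign +) -> bounds (5/8, 3/4), value = 11/16
Edge 6: R (sign -) -> bounds (5/8, 11/16), value = 21/32
Edge 7: B (sign +) -> bounds (21/32, 11/16), value = 43/64
Edge 8: R (sign -) -> bounds (21/32, 43/64), value = 85/128
Game value = 85/128

85/128


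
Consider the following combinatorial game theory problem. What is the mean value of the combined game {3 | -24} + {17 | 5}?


G1 = {3 | -24}, G2 = {17 | 5}
Each is a switch {a | b} with numbers a > b; its mean value is (a + b)/2, and mean value is additive over game sums: m(G1 + G2) = m(G1) + m(G2).
Mean of G1 = (3 + (-24))/2 = -21/2 = -21/2
Mean of G2 = (17 + (5))/2 = 22/2 = 11
Mean of G1 + G2 = -21/2 + 11 = 1/2

1/2


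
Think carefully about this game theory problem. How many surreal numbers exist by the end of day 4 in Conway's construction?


Day 0: {|} = 0 is born. Count = 1.
Day n: the number of surreal numbers born by day n is 2^(n+1) - 1.
By day 0: 2^1 - 1 = 1
By day 1: 2^2 - 1 = 3
By day 2: 2^3 - 1 = 7
By day 3: 2^4 - 1 = 15
By day 4: 2^5 - 1 = 31
By day 4: 31 surreal numbers.

31


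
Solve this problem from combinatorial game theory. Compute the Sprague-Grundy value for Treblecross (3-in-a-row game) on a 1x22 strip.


Treblecross: place X on empty cells; 3-in-a-row wins.
Playing within two cells of an existing X lets the opponent win at once, so sensible play treats the cells i-2..i+2 around each X as dead. The player left with no safe cell loses, so this is a normal-play take-away game on strips of safe cells.
Placing X at cell i (0-indexed) of a strip of k safe cells leaves independent strips of sizes max(0, i-2) and max(0, k-i-3). Hence G(k) = mex{ G(max(0,i-2)) XOR G(max(0,k-i-3)) : 0 <= i < k }, with G(0) = 0.
G(1): splits (0,0):0^0=0 -> mex({0}) = 1
G(2): splits (0,0):0^0=0 -> mex({0}) = 1
G(3): splits (0,0):0^0=0 -> mex({0}) = 1
G(4): splits (0,1):0^1=1 (0,0):0^0=0 -> mex({0, 1}) = 2
G(5): splits (0,2):0^1=1 (0,1):0^1=1 (0,0):0^0=0 -> mex({0, 1}) = 2
G(6) = mex({1}) = 0
G(7) = mex({0, 1, 2}) = 3
G(8) = mex({0, 1, 2}) = 3
G(9) = mex({0, 2}) = 1
G(10) = mex({0, 2, 3}) = 1
G(11) = mex({0, 3}) = 1
G(12) = mex({1, 3}) = 0
G(13) = mex({0, 1, 2, 3}) = 4
G(14) = mex({0, 1, 2}) = 3
G(15) = mex({0, 1, 2}) = 3
G(16) = mex({0, 1, 2, 4}) = 3
G(17) = mex({0, 1, 3, 4}) = 2
G(18) = mex({0, 1, 3, 4}) = 2
G(19) = mex({0, 1, 3, 5}) = 2
G(20) = mex({0, 1, 2, 3, 5}) = 4
G(21) = mex({0, 1, 2, 3, 5}) = 4
G(22) = mex({1, 2, 6}) = 0
Therefore G(22) = 0.

0


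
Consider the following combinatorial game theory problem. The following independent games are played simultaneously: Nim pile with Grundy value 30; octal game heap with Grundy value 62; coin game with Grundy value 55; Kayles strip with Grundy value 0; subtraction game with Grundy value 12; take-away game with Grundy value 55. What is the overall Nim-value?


By the Sprague-Grundy theorem, the Grundy value of a sum of games is the XOR of individual Grundy values.
Nim pile: Grundy value = 30. Running XOR: 0 XOR 30 = 30
octal game heap: Grundy value = 62. Running XOR: 30 XOR 62 = 32
coin game: Grundy value = 55. Running XOR: 32 XOR 55 = 23
Kayles strip: Grundy value = 0. Running XOR: 23 XOR 0 = 23
subtraction game: Grundy value = 12. Running XOR: 23 XOR 12 = 27
take-away game: Grundy value = 55. Running XOR: 27 XOR 55 = 44
The combined Grundy value is 44.

44


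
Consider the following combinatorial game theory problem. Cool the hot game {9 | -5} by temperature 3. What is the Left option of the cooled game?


Original game: {9 | -5} (a switch {a | b} with a > b).
Cooling by t (for t below the temperature (a - b)/2 = 7) taxes each move by t: {a | b} cooled by t is {a - t | b + t}.
Cooling amount: t = 3
Cooled Left option: 9 - 3 = 6
Cooled Right option: -5 + 3 = -2
Cooled game: {6 | -2}
Left option = 6

6


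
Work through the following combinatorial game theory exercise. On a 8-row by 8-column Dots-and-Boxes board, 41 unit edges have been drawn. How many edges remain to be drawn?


Grid: 8 x 8 boxes, i.e. 9 rows and 9 columns of dots.
Horizontal edges: (rows + 1) * cols = 9 * 8 = 72
Vertical edges: rows * (cols + 1) = 8 * 9 = 72
Total edges: 72 + 72 = 144
Edges drawn: 41
Remaining: 144 - 41 = 103

103


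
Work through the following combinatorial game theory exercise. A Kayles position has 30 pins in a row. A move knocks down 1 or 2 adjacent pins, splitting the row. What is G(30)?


Kayles: a move removes 1 or 2 adjacent pins from a contiguous row.
Removing pins from a row of k leaves two independent rows (a, b) with a + b = k - 1 (one pin) or a + b = k - 2 (two pins); an end removal gives a = 0.
By Sprague-Grundy, G(k) = mex{ G(a) XOR G(b) } over all these splits. G(0) = 0.
G(1): splits (0,0):0^0=0 -> mex({0}) = 1
G(2): splits (0,1):0^1=1 (0,0):0^0=0 -> mex({0, 1}) = 2
G(3): splits (0,2):0^2=2 (1,1):1^1=0 (0,1):0^1=1 -> mex({0, 1, 2}) = 3
G(4): splits (0,3):0^3=3 (1,2):1^2=3 (0,2):0^2=2 (1,1):1^1=0 -> mex({0, 2, 3}) = 1
G(5): splits (0,4):0^1=1 (1,3):1^3=2 (2,2):2^2=0 (0,3):0^3=3 (1,2):1^2=3 -> mex({0, 1, 2, 3}) = 4
G(6) = mex({0, 1, 2, 4}) = 3
G(7) = mex({0, 1, 3, 4, 5}) = 2
G(8) = mex({0, 2, 3, 5, 6}) = 1
G(9) = mex({0, 1, 2, 3, 6, 7}) = 4
G(10) = mex({0, 1, 3, 4, 5, 7}) = 2
G(11) = mex({0, 1, 2, 3, 4, 5}) = 6
G(12) = mex({0, 1, 2, 3, 5, 6, 7}) = 4
G(13) = mex({0, 2, 3, 4, 6, 7}) = 1
G(14) = mex({0, 1, 4, 5, 6, 7}) = 2
G(15) = mex({0, 1, 2, 3, 4, 5, 6}) = 7
G(16) = mex({0, 2, 3, 5, 6, 7}) = 1
G(17) = mex({0, 1, 2, 3, 5, 6, 7}) = 4
G(18) = mex({0, 1, 2, 4, 5, 6}) = 3
G(19) = mex({0, 1, 3, 4, 5, 7}) = 2
G(20) = mex({0, 2, 3, 4, 5, 6, 7}) = 1
G(21) = mex({0, 1, 2, 3, 5, 6, 7}) = 4
G(22) = mex({0, 1, 2, 3, 4, 5, 7}) = 6
G(23) = mex({0, 1, 2, 3, 4, 5, 6}) = 7
G(24) = mex({0, 1, 2, 3, 5, 6, 7}) = 4
G(25) = mex({0, 2, 3, 4, 6, 7}) = 1
G(26) = mex({0, 1, 3, 4, 5, 6, 7}) = 2
G(27) = mex({0, 1, 2, 3, 4, 5, 6, 7}) = 8
G(28) = mex({0, 1, 2, 3, 4, 6, 7, 8}) = 5
G(29) = mex({0, 1, 2, 3, 5, 6, 7, 8, 9}) = 4
G(30) = mex({0, 1, 2, 3, 4, 5, 6, 9, 10}) = 7
Therefore G(30) = 7.

7


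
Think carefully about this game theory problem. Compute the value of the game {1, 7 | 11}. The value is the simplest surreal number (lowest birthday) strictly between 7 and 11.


Left options: {1, 7}, max = 7
Right options: {11}, min = 11
All options are numbers and max(Left) < min(Right), so by the simplicity theorem the value is the simplest (earliest-born) number strictly between 7 and 11.
Integers 8 through 10 all lie strictly between 7 and 11.
Among integers, the simplest (lowest birthday = smallest |n|; 0 is born on day 0, +-n on day n) is 8.
No non-integer in the interval can be simpler: if x is a non-integer in the interval, then floor(x) or ceil(x) also lies in the interval (the interval contains an integer), and both are proper prefixes of x's sign expansion, i.e. born earlier. So the game value is 8.
Game value = 8

8


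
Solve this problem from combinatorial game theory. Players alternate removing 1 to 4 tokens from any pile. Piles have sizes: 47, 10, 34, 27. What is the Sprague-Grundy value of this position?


Subtraction set: {1, 2, 3, 4}
For this subtraction set, G(n) = n mod 5 (period = max + 1 = 5).
Pile 1 (size 47): G(47) = 47 mod 5 = 2
Pile 2 (size 10): G(10) = 10 mod 5 = 0
Pile 3 (size 34): G(34) = 34 mod 5 = 4
Pile 4 (size 27): G(27) = 27 mod 5 = 2
Total Grundy value = XOR of all: 2 XOR 0 XOR 4 XOR 2 = 4

4


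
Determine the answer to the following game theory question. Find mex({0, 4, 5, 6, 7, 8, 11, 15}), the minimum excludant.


Set = {0, 4, 5, 6, 7, 8, 11, 15}
0 is in the set.
1 is NOT in the set. This is the mex.
mex = 1

1


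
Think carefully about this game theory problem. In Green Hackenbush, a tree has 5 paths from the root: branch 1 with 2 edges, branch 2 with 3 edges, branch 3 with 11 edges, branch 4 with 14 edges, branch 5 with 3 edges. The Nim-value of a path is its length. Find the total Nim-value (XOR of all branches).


The tree has 5 branches from the ground vertex.
In Green Hackenbush, the Nim-value of a simple path of length k is k.
Branch 1: length 2, Nim-value = 2
Branch 2: length 3, Nim-value = 3
Branch 3: length 11, Nim-value = 11
Branch 4: length 14, Nim-value = 14
Branch 5: length 3, Nim-value = 3
Total Nim-value = XOR of all branch values:
0 XOR 2 = 2
2 XOR 3 = 1
1 XOR 11 = 10
10 XOR 14 = 4
4 XOR 3 = 7
Nim-value of the tree = 7

7
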